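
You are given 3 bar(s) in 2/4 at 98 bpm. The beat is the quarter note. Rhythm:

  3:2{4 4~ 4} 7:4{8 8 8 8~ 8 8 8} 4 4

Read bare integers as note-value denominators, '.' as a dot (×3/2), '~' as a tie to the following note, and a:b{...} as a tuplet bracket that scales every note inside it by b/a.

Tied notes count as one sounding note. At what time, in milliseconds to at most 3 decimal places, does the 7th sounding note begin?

note 7 onset = 24/7b = 2099.125ms

1. 0.0ms @ 0 + 408.163ms (2/3)
2. 408.163ms @ 2/3 + 816.327ms (4/3)
3. 1224.49ms @ 2 + 174.927ms (2/7)
4. 1399.417ms @ 16/7 + 174.927ms (2/7)
5. 1574.344ms @ 18/7 + 174.927ms (2/7)
6. 1749.271ms @ 20/7 + 349.854ms (4/7)
7. 2099.125ms @ 24/7 + 174.927ms (2/7)
8. 2274.052ms @ 26/7 + 174.927ms (2/7)
9. 2448.98ms @ 4 + 612.245ms (1)
10. 3061.224ms @ 5 + 612.245ms (1)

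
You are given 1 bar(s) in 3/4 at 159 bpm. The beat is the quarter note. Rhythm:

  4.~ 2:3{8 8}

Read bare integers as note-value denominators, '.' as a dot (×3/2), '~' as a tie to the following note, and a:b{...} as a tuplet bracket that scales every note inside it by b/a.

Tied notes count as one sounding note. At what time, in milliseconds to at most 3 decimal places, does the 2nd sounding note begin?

1. 0.0ms @ 0 + 849.057ms (9/4)
2. 849.057ms @ 9/4 + 283.019ms (3/4)

note 2 onset = 9/4b = 849.057ms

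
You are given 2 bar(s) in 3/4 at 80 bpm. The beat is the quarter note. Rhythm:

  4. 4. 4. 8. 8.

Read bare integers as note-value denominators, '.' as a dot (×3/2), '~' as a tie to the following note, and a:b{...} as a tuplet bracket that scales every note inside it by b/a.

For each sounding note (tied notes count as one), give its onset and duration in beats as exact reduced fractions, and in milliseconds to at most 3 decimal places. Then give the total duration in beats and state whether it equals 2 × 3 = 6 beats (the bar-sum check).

1) 0.0ms=0b +1125.0ms=3/2b
2) 1125.0ms=3/2b +1125.0ms=3/2b
3) 2250.0ms=3b +1125.0ms=3/2b
4) 3375.0ms=9/2b +562.5ms=3/4b
5) 3937.5ms=21/4b +562.5ms=3/4b
Σ=6b of 6 (80bpm 3/4) — PASS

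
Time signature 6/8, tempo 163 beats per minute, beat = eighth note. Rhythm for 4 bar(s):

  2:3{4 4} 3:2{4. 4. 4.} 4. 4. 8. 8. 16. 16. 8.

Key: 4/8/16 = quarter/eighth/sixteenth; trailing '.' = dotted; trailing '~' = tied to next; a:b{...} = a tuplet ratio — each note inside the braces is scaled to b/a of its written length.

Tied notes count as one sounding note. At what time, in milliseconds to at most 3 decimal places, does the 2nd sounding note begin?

1. 0.0ms @ 0 + 1104.294ms (3)
2. 1104.294ms @ 3 + 1104.294ms (3)
3. 2208.589ms @ 6 + 736.196ms (2)
4. 2944.785ms @ 8 + 736.196ms (2)
5. 3680.982ms @ 10 + 736.196ms (2)
6. 4417.178ms @ 12 + 1104.294ms (3)
7. 5521.472ms @ 15 + 1104.294ms (3)
8. 6625.767ms @ 18 + 552.147ms (3/2)
9. 7177.914ms @ 39/2 + 552.147ms (3/2)
10. 7730.061ms @ 21 + 276.074ms (3/4)
11. 8006.135ms @ 87/4 + 276.074ms (3/4)
12. 8282.209ms @ 45/2 + 552.147ms (3/2)

note 2 onset = 3b = 1104.294ms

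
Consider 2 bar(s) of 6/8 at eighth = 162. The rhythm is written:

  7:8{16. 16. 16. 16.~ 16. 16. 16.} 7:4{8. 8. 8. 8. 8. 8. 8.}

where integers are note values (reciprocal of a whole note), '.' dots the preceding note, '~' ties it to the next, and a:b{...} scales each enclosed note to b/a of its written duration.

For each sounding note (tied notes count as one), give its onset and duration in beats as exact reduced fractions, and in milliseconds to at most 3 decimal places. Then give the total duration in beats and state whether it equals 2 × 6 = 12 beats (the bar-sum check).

1) 0.0ms=0b +317.46ms=6/7b
2) 317.46ms=6/7b +317.46ms=6/7b
3) 634.921ms=12/7b +317.46ms=6/7b
4) 952.381ms=18/7b +634.921ms=12/7b
5) 1587.302ms=30/7b +317.46ms=6/7b
6) 1904.762ms=36/7b +317.46ms=6/7b
7) 2222.222ms=6b +317.46ms=6/7b
8) 2539.683ms=48/7b +317.46ms=6/7b
9) 2857.143ms=54/7b +317.46ms=6/7b
10) 3174.603ms=60/7b +317.46ms=6/7b
11) 3492.063ms=66/7b +317.46ms=6/7b
12) 3809.524ms=72/7b +317.46ms=6/7b
13) 4126.984ms=78/7b +317.46ms=6/7b
Σ=12b of 12 (162bpm 6/8) — PASS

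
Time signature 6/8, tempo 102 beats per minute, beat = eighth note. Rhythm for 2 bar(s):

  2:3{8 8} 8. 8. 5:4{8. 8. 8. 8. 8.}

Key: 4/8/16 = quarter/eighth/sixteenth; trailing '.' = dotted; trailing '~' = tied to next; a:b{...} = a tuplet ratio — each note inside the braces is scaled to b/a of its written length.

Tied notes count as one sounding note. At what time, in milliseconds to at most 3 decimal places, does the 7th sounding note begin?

1. 0.0ms @ 0 + 882.353ms (3/2)
2. 882.353ms @ 3/2 + 882.353ms (3/2)
3. 1764.706ms @ 3 + 882.353ms (3/2)
4. 2647.059ms @ 9/2 + 882.353ms (3/2)
5. 3529.412ms @ 6 + 705.882ms (6/5)
6. 4235.294ms @ 36/5 + 705.882ms (6/5)
7. 4941.176ms @ 42/5 + 705.882ms (6/5)
8. 5647.059ms @ 48/5 + 705.882ms (6/5)
9. 6352.941ms @ 54/5 + 705.882ms (6/5)

note 7 onset = 42/5b = 4941.176ms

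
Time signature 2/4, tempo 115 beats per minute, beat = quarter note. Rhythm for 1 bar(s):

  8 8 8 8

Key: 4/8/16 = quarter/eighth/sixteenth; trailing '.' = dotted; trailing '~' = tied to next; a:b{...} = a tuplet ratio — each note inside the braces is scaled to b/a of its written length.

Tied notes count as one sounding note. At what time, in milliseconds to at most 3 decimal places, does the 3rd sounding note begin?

note 3 onset = 1b = 521.739ms

1. 0.0ms @ 0 + 260.87ms (1/2)
2. 260.87ms @ 1/2 + 260.87ms (1/2)
3. 521.739ms @ 1 + 260.87ms (1/2)
4. 782.609ms @ 3/2 + 260.87ms (1/2)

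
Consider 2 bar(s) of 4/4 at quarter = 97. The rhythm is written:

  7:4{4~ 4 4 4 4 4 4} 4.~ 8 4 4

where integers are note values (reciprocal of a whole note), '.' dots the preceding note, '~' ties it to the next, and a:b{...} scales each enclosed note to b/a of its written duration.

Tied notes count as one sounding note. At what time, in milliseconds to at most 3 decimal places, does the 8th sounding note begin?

note 8 onset = 6b = 3711.34ms

1. 0.0ms @ 0 + 706.922ms (8/7)
2. 706.922ms @ 8/7 + 353.461ms (4/7)
3. 1060.383ms @ 12/7 + 353.461ms (4/7)
4. 1413.844ms @ 16/7 + 353.461ms (4/7)
5. 1767.305ms @ 20/7 + 353.461ms (4/7)
6. 2120.766ms @ 24/7 + 353.461ms (4/7)
7. 2474.227ms @ 4 + 1237.113ms (2)
8. 3711.34ms @ 6 + 618.557ms (1)
9. 4329.897ms @ 7 + 618.557ms (1)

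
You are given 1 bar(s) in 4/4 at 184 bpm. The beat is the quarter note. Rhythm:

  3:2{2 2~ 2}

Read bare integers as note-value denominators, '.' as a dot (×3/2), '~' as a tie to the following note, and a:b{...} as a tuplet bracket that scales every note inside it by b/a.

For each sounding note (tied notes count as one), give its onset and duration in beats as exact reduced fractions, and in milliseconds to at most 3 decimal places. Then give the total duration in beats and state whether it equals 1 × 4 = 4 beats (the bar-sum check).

1) 0.0ms=0b +434.783ms=4/3b
2) 434.783ms=4/3b +869.565ms=8/3b
Σ=4b of 4 (184bpm 4/4) — PASS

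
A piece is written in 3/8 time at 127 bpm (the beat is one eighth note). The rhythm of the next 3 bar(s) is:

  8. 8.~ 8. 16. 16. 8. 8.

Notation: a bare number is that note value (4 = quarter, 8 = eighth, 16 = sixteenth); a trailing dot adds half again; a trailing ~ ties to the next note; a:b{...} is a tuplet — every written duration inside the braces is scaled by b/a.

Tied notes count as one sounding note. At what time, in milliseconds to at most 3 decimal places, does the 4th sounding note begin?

1. 0.0ms @ 0 + 708.661ms (3/2)
2. 708.661ms @ 3/2 + 1417.323ms (3)
3. 2125.984ms @ 9/2 + 354.331ms (3/4)
4. 2480.315ms @ 21/4 + 354.331ms (3/4)
5. 2834.646ms @ 6 + 708.661ms (3/2)
6. 3543.307ms @ 15/2 + 708.661ms (3/2)

note 4 onset = 21/4b = 2480.315ms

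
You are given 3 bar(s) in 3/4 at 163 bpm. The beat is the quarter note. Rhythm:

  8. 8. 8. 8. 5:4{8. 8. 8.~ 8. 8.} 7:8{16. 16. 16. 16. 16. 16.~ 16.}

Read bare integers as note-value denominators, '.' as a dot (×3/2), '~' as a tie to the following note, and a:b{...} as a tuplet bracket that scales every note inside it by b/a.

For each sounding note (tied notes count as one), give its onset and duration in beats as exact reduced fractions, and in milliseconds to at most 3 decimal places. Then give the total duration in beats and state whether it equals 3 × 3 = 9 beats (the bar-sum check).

1) 0.0ms=0b +276.074ms=3/4b
2) 276.074ms=3/4b +276.074ms=3/4b
3) 552.147ms=3/2b +276.074ms=3/4b
4) 828.221ms=9/4b +276.074ms=3/4b
5) 1104.294ms=3b +220.859ms=3/5b
6) 1325.153ms=18/5b +220.859ms=3/5b
7) 1546.012ms=21/5b +441.718ms=6/5b
8) 1987.73ms=27/5b +220.859ms=3/5b
9) 2208.589ms=6b +157.756ms=3/7b
10) 2366.345ms=45/7b +157.756ms=3/7b
11) 2524.102ms=48/7b +157.756ms=3/7b
12) 2681.858ms=51/7b +157.756ms=3/7b
13) 2839.614ms=54/7b +157.756ms=3/7b
14) 2997.371ms=57/7b +315.513ms=6/7b
Σ=9b of 9 (163bpm 3/4) — PASS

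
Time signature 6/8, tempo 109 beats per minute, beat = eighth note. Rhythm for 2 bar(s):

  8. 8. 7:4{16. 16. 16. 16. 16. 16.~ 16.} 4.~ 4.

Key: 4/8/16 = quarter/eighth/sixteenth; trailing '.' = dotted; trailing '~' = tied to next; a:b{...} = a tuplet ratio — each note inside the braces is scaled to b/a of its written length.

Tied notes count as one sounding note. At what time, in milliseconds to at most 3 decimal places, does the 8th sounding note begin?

1. 0.0ms @ 0 + 825.688ms (3/2)
2. 825.688ms @ 3/2 + 825.688ms (3/2)
3. 1651.376ms @ 3 + 235.911ms (3/7)
4. 1887.287ms @ 24/7 + 235.911ms (3/7)
5. 2123.198ms @ 27/7 + 235.911ms (3/7)
6. 2359.109ms @ 30/7 + 235.911ms (3/7)
7. 2595.02ms @ 33/7 + 235.911ms (3/7)
8. 2830.931ms @ 36/7 + 471.822ms (6/7)
9. 3302.752ms @ 6 + 3302.752ms (6)

note 8 onset = 36/7b = 2830.931ms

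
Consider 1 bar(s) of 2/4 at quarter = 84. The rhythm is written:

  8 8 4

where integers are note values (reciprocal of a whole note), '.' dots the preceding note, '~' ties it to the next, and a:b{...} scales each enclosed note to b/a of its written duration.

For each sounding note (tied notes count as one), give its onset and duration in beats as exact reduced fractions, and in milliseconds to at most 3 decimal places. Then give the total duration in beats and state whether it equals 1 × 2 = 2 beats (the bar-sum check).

1) 0.0ms=0b +357.143ms=1/2b
2) 357.143ms=1/2b +357.143ms=1/2b
3) 714.286ms=1b +714.286ms=1b
Σ=2b of 2 (84bpm 2/4) — PASS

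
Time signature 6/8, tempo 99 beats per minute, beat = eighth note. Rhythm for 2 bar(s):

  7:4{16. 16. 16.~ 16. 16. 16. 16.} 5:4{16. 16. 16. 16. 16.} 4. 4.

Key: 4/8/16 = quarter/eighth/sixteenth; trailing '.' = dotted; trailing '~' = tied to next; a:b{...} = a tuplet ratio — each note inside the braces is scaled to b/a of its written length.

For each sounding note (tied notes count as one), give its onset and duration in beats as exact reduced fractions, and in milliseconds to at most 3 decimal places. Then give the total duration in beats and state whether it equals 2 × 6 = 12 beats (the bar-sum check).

1) 0.0ms=0b +259.74ms=3/7b
2) 259.74ms=3/7b +259.74ms=3/7b
3) 519.481ms=6/7b +519.481ms=6/7b
4) 1038.961ms=12/7b +259.74ms=3/7b
5) 1298.701ms=15/7b +259.74ms=3/7b
6) 1558.442ms=18/7b +259.74ms=3/7b
7) 1818.182ms=3b +363.636ms=3/5b
8) 2181.818ms=18/5b +363.636ms=3/5b
9) 2545.455ms=21/5b +363.636ms=3/5b
10) 2909.091ms=24/5b +363.636ms=3/5b
11) 3272.727ms=27/5b +363.636ms=3/5b
12) 3636.364ms=6b +1818.182ms=3b
13) 5454.545ms=9b +1818.182ms=3b
Σ=12b of 12 (99bpm 6/8) — PASS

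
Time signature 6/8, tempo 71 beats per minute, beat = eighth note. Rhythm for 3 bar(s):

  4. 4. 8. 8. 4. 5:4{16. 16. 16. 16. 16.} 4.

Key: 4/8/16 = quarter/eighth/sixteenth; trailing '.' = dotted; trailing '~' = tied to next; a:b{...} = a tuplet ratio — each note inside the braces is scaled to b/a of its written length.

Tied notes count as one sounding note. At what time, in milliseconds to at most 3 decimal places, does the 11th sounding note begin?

1. 0.0ms @ 0 + 2535.211ms (3)
2. 2535.211ms @ 3 + 2535.211ms (3)
3. 5070.423ms @ 6 + 1267.606ms (3/2)
4. 6338.028ms @ 15/2 + 1267.606ms (3/2)
5. 7605.634ms @ 9 + 2535.211ms (3)
6. 10140.845ms @ 12 + 507.042ms (3/5)
7. 10647.887ms @ 63/5 + 507.042ms (3/5)
8. 11154.93ms @ 66/5 + 507.042ms (3/5)
9. 11661.972ms @ 69/5 + 507.042ms (3/5)
10. 12169.014ms @ 72/5 + 507.042ms (3/5)
11. 12676.056ms @ 15 + 2535.211ms (3)

note 11 onset = 15b = 12676.056ms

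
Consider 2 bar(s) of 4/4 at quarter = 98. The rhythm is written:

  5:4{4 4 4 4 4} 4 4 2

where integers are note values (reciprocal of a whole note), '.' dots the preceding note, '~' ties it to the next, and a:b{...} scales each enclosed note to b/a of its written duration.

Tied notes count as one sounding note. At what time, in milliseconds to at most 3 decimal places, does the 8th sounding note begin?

1. 0.0ms @ 0 + 489.796ms (4/5)
2. 489.796ms @ 4/5 + 489.796ms (4/5)
3. 979.592ms @ 8/5 + 489.796ms (4/5)
4. 1469.388ms @ 12/5 + 489.796ms (4/5)
5. 1959.184ms @ 16/5 + 489.796ms (4/5)
6. 2448.98ms @ 4 + 612.245ms (1)
7. 3061.224ms @ 5 + 612.245ms (1)
8. 3673.469ms @ 6 + 1224.49ms (2)

note 8 onset = 6b = 3673.469ms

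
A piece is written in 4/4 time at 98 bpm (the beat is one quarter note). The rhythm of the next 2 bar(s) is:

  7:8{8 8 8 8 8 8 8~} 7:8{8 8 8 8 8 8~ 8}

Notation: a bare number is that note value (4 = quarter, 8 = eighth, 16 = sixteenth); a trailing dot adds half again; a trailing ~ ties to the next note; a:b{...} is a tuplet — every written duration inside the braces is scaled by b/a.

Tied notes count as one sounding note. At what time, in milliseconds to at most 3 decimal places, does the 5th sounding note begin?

note 5 onset = 16/7b = 1399.417ms

1. 0.0ms @ 0 + 349.854ms (4/7)
2. 349.854ms @ 4/7 + 349.854ms (4/7)
3. 699.708ms @ 8/7 + 349.854ms (4/7)
4. 1049.563ms @ 12/7 + 349.854ms (4/7)
5. 1399.417ms @ 16/7 + 349.854ms (4/7)
6. 1749.271ms @ 20/7 + 349.854ms (4/7)
7. 2099.125ms @ 24/7 + 699.708ms (8/7)
8. 2798.834ms @ 32/7 + 349.854ms (4/7)
9. 3148.688ms @ 36/7 + 349.854ms (4/7)
10. 3498.542ms @ 40/7 + 349.854ms (4/7)
11. 3848.397ms @ 44/7 + 349.854ms (4/7)
12. 4198.251ms @ 48/7 + 699.708ms (8/7)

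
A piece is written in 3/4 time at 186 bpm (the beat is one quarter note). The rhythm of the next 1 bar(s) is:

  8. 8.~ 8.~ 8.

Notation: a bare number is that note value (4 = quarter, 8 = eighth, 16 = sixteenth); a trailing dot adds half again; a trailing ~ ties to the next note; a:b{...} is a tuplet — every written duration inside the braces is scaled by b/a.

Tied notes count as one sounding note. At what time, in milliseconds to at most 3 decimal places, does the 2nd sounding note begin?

note 2 onset = 3/4b = 241.935ms

1. 0.0ms @ 0 + 241.935ms (3/4)
2. 241.935ms @ 3/4 + 725.806ms (9/4)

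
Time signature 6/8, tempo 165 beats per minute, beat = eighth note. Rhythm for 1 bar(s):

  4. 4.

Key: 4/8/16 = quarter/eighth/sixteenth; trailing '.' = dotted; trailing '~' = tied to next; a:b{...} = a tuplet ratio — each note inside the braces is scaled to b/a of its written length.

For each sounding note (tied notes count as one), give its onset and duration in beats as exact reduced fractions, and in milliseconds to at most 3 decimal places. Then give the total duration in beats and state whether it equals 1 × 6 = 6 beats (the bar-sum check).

1) 0.0ms=0b +1090.909ms=3b
2) 1090.909ms=3b +1090.909ms=3b
Σ=6b of 6 (165bpm 6/8) — PASS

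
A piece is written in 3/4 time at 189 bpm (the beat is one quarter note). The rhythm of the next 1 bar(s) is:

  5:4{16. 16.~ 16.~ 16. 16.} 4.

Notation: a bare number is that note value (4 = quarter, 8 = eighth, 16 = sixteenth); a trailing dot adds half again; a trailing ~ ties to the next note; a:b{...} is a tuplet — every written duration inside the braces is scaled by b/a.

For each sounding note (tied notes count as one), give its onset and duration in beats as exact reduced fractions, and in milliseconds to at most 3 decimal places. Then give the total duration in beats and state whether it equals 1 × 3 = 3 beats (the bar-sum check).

1) 0.0ms=0b +95.238ms=3/10b
2) 95.238ms=3/10b +285.714ms=9/10b
3) 380.952ms=6/5b +95.238ms=3/10b
4) 476.19ms=3/2b +476.19ms=3/2b
Σ=3b of 3 (189bpm 3/4) — PASS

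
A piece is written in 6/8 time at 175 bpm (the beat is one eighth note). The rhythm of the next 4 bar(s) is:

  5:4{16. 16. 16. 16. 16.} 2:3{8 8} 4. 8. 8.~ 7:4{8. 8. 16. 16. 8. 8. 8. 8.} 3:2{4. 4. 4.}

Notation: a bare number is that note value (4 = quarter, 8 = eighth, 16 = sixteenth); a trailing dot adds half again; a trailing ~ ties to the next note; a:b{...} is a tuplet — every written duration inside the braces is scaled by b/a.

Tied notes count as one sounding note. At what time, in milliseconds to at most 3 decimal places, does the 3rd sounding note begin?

note 3 onset = 6/5b = 411.429ms

1. 0.0ms @ 0 + 205.714ms (3/5)
2. 205.714ms @ 3/5 + 205.714ms (3/5)
3. 411.429ms @ 6/5 + 205.714ms (3/5)
4. 617.143ms @ 9/5 + 205.714ms (3/5)
5. 822.857ms @ 12/5 + 205.714ms (3/5)
6. 1028.571ms @ 3 + 514.286ms (3/2)
7. 1542.857ms @ 9/2 + 514.286ms (3/2)
8. 2057.143ms @ 6 + 1028.571ms (3)
9. 3085.714ms @ 9 + 514.286ms (3/2)
10. 3600.0ms @ 21/2 + 808.163ms (33/14)
11. 4408.163ms @ 90/7 + 293.878ms (6/7)
12. 4702.041ms @ 96/7 + 146.939ms (3/7)
13. 4848.98ms @ 99/7 + 146.939ms (3/7)
14. 4995.918ms @ 102/7 + 293.878ms (6/7)
15. 5289.796ms @ 108/7 + 293.878ms (6/7)
16. 5583.673ms @ 114/7 + 293.878ms (6/7)
17. 5877.551ms @ 120/7 + 293.878ms (6/7)
18. 6171.429ms @ 18 + 685.714ms (2)
19. 6857.143ms @ 20 + 685.714ms (2)
20. 7542.857ms @ 22 + 685.714ms (2)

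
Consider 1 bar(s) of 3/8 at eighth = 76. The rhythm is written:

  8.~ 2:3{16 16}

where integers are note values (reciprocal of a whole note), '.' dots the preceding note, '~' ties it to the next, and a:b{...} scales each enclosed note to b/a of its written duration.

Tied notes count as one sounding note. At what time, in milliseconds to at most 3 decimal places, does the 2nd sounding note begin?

1. 0.0ms @ 0 + 1776.316ms (9/4)
2. 1776.316ms @ 9/4 + 592.105ms (3/4)

note 2 onset = 9/4b = 1776.316ms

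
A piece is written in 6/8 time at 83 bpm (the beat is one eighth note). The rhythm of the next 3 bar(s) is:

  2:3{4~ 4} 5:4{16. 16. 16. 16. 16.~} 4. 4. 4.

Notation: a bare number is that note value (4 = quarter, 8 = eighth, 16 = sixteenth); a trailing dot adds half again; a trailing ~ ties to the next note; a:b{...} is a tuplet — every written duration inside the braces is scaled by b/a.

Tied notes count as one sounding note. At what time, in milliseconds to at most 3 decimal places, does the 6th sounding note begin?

note 6 onset = 42/5b = 6072.289ms

1. 0.0ms @ 0 + 4337.349ms (6)
2. 4337.349ms @ 6 + 433.735ms (3/5)
3. 4771.084ms @ 33/5 + 433.735ms (3/5)
4. 5204.819ms @ 36/5 + 433.735ms (3/5)
5. 5638.554ms @ 39/5 + 433.735ms (3/5)
6. 6072.289ms @ 42/5 + 2602.41ms (18/5)
7. 8674.699ms @ 12 + 2168.675ms (3)
8. 10843.373ms @ 15 + 2168.675ms (3)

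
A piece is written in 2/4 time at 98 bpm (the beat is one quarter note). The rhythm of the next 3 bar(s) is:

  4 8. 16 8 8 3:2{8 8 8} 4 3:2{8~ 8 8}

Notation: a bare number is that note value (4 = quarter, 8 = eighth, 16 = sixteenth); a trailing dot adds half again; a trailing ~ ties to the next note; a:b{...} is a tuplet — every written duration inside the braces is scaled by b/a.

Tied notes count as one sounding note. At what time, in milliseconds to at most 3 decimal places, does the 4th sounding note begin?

1. 0.0ms @ 0 + 612.245ms (1)
2. 612.245ms @ 1 + 459.184ms (3/4)
3. 1071.429ms @ 7/4 + 153.061ms (1/4)
4. 1224.49ms @ 2 + 306.122ms (1/2)
5. 1530.612ms @ 5/2 + 306.122ms (1/2)
6. 1836.735ms @ 3 + 204.082ms (1/3)
7. 2040.816ms @ 10/3 + 204.082ms (1/3)
8. 2244.898ms @ 11/3 + 204.082ms (1/3)
9. 2448.98ms @ 4 + 612.245ms (1)
10. 3061.224ms @ 5 + 408.163ms (2/3)
11. 3469.388ms @ 17/3 + 204.082ms (1/3)

note 4 onset = 2b = 1224.49ms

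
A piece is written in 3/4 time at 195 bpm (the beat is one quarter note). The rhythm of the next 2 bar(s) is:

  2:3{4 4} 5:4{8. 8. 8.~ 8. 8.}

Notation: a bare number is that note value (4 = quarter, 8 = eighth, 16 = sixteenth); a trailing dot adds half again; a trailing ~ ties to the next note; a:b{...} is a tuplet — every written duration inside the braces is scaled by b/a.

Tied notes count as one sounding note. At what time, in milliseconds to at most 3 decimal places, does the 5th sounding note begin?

1. 0.0ms @ 0 + 461.538ms (3/2)
2. 461.538ms @ 3/2 + 461.538ms (3/2)
3. 923.077ms @ 3 + 184.615ms (3/5)
4. 1107.692ms @ 18/5 + 184.615ms (3/5)
5. 1292.308ms @ 21/5 + 369.231ms (6/5)
6. 1661.538ms @ 27/5 + 184.615ms (3/5)

note 5 onset = 21/5b = 1292.308ms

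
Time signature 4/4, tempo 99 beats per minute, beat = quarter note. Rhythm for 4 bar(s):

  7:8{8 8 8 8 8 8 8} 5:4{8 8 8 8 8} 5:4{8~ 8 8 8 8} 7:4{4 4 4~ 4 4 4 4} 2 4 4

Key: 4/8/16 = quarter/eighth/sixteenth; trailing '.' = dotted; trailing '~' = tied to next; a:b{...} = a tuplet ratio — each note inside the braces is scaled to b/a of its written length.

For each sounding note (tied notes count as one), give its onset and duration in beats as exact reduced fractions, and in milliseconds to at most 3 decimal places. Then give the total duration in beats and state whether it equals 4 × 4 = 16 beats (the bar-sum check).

1) 0.0ms=0b +346.32ms=4/7b
2) 346.32ms=4/7b +346.32ms=4/7b
3) 692.641ms=8/7b +346.32ms=4/7b
4) 1038.961ms=12/7b +346.32ms=4/7b
5) 1385.281ms=16/7b +346.32ms=4/7b
6) 1731.602ms=20/7b +346.32ms=4/7b
7) 2077.922ms=24/7b +346.32ms=4/7b
8) 2424.242ms=4b +242.424ms=2/5b
9) 2666.667ms=22/5b +242.424ms=2/5b
10) 2909.091ms=24/5b +242.424ms=2/5b
11) 3151.515ms=26/5b +242.424ms=2/5b
12) 3393.939ms=28/5b +242.424ms=2/5b
13) 3636.364ms=6b +484.848ms=4/5b
14) 4121.212ms=34/5b +242.424ms=2/5b
15) 4363.636ms=36/5b +242.424ms=2/5b
16) 4606.061ms=38/5b +242.424ms=2/5b
17) 4848.485ms=8b +346.32ms=4/7b
18) 5194.805ms=60/7b +346.32ms=4/7b
19) 5541.126ms=64/7b +692.641ms=8/7b
20) 6233.766ms=72/7b +346.32ms=4/7b
21) 6580.087ms=76/7b +346.32ms=4/7b
22) 6926.407ms=80/7b +346.32ms=4/7b
23) 7272.727ms=12b +1212.121ms=2b
24) 8484.848ms=14b +606.061ms=1b
25) 9090.909ms=15b +606.061ms=1b
Σ=16b of 16 (99bpm 4/4) — PASS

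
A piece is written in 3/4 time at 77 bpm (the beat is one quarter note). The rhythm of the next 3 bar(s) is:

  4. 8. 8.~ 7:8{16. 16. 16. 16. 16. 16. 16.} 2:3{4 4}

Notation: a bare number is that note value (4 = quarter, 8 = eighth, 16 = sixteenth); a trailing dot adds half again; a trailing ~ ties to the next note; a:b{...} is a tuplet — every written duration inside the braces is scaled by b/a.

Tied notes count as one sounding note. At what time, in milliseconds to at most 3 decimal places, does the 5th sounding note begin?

note 5 onset = 27/7b = 3005.566ms

1. 0.0ms @ 0 + 1168.831ms (3/2)
2. 1168.831ms @ 3/2 + 584.416ms (3/4)
3. 1753.247ms @ 9/4 + 918.367ms (33/28)
4. 2671.614ms @ 24/7 + 333.952ms (3/7)
5. 3005.566ms @ 27/7 + 333.952ms (3/7)
6. 3339.518ms @ 30/7 + 333.952ms (3/7)
7. 3673.469ms @ 33/7 + 333.952ms (3/7)
8. 4007.421ms @ 36/7 + 333.952ms (3/7)
9. 4341.373ms @ 39/7 + 333.952ms (3/7)
10. 4675.325ms @ 6 + 1168.831ms (3/2)
11. 5844.156ms @ 15/2 + 1168.831ms (3/2)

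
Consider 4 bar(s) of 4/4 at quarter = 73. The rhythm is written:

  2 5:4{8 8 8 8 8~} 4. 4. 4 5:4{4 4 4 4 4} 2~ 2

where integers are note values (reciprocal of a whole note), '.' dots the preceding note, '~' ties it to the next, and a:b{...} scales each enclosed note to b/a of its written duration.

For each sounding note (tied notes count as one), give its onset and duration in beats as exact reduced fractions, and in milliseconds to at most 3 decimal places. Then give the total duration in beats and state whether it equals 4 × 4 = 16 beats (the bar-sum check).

1) 0.0ms=0b +1643.836ms=2b
2) 1643.836ms=2b +328.767ms=2/5b
3) 1972.603ms=12/5b +328.767ms=2/5b
4) 2301.37ms=14/5b +328.767ms=2/5b
5) 2630.137ms=16/5b +328.767ms=2/5b
6) 2958.904ms=18/5b +1561.644ms=19/10b
7) 4520.548ms=11/2b +1232.877ms=3/2b
8) 5753.425ms=7b +821.918ms=1b
9) 6575.342ms=8b +657.534ms=4/5b
10) 7232.877ms=44/5b +657.534ms=4/5b
11) 7890.411ms=48/5b +657.534ms=4/5b
12) 8547.945ms=52/5b +657.534ms=4/5b
13) 9205.479ms=56/5b +657.534ms=4/5b
14) 9863.014ms=12b +3287.671ms=4b
Σ=16b of 16 (73bpm 4/4) — PASS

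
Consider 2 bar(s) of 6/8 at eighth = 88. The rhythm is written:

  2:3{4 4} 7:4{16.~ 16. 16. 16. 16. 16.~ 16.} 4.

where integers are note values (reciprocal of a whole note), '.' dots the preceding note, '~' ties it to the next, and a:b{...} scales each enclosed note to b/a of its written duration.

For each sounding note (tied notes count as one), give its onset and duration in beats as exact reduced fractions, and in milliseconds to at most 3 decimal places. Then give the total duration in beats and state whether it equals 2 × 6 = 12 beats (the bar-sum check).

1) 0.0ms=0b +2045.455ms=3b
2) 2045.455ms=3b +2045.455ms=3b
3) 4090.909ms=6b +584.416ms=6/7b
4) 4675.325ms=48/7b +292.208ms=3/7b
5) 4967.532ms=51/7b +292.208ms=3/7b
6) 5259.74ms=54/7b +292.208ms=3/7b
7) 5551.948ms=57/7b +584.416ms=6/7b
8) 6136.364ms=9b +2045.455ms=3b
Σ=12b of 12 (88bpm 6/8) — PASS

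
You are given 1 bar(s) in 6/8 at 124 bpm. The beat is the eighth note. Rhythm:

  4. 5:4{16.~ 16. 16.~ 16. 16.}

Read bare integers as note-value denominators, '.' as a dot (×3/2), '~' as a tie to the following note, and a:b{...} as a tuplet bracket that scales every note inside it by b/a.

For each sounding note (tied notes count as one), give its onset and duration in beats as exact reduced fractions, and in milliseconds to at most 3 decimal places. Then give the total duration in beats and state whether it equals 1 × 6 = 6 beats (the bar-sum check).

1) 0.0ms=0b +1451.613ms=3b
2) 1451.613ms=3b +580.645ms=6/5b
3) 2032.258ms=21/5b +580.645ms=6/5b
4) 2612.903ms=27/5b +290.323ms=3/5b
Σ=6b of 6 (124bpm 6/8) — PASS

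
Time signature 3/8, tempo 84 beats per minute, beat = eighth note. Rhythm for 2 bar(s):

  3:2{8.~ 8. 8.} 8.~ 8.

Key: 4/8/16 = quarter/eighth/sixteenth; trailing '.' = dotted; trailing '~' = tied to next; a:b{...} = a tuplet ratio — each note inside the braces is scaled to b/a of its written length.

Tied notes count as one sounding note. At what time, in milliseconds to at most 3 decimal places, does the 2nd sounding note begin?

note 2 onset = 2b = 1428.571ms

1. 0.0ms @ 0 + 1428.571ms (2)
2. 1428.571ms @ 2 + 714.286ms (1)
3. 2142.857ms @ 3 + 2142.857ms (3)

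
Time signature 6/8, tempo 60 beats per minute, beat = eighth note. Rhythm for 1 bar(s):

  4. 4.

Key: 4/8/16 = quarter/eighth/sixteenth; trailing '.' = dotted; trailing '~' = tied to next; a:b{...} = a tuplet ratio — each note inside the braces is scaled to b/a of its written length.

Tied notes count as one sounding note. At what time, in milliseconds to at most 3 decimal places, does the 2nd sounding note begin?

note 2 onset = 3b = 3000.0ms

1. 0.0ms @ 0 + 3000.0ms (3)
2. 3000.0ms @ 3 + 3000.0ms (3)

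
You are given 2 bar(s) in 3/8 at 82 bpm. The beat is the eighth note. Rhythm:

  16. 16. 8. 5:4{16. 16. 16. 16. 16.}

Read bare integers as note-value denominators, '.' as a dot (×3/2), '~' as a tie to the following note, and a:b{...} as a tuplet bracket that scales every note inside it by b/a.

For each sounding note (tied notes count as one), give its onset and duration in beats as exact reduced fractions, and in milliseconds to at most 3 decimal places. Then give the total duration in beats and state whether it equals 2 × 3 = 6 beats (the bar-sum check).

1) 0.0ms=0b +548.78ms=3/4b
2) 548.78ms=3/4b +548.78ms=3/4b
3) 1097.561ms=3/2b +1097.561ms=3/2b
4) 2195.122ms=3b +439.024ms=3/5b
5) 2634.146ms=18/5b +439.024ms=3/5b
6) 3073.171ms=21/5b +439.024ms=3/5b
7) 3512.195ms=24/5b +439.024ms=3/5b
8) 3951.22ms=27/5b +439.024ms=3/5b
Σ=6b of 6 (82bpm 3/8) — PASS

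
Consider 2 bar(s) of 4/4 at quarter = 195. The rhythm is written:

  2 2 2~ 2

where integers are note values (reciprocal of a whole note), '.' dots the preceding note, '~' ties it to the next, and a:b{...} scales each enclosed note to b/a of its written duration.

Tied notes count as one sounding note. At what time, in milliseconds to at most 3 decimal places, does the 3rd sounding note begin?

note 3 onset = 4b = 1230.769ms

1. 0.0ms @ 0 + 615.385ms (2)
2. 615.385ms @ 2 + 615.385ms (2)
3. 1230.769ms @ 4 + 1230.769ms (4)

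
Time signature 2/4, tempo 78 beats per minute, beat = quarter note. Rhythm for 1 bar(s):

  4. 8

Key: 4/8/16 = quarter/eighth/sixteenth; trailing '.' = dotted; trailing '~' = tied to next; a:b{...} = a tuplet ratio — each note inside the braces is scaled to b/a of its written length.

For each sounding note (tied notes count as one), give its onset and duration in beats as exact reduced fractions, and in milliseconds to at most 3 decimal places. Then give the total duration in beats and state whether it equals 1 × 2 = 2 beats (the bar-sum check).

1) 0.0ms=0b +1153.846ms=3/2b
2) 1153.846ms=3/2b +384.615ms=1/2b
Σ=2b of 2 (78bpm 2/4) — PASS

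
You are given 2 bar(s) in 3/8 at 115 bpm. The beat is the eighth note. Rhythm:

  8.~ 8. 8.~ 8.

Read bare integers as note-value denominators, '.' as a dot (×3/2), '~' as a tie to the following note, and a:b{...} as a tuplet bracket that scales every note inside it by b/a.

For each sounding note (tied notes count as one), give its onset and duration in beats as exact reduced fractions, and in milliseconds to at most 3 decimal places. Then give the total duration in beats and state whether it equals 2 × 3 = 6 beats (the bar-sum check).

1) 0.0ms=0b +1565.217ms=3b
2) 1565.217ms=3b +1565.217ms=3b
Σ=6b of 6 (115bpm 3/8) — PASS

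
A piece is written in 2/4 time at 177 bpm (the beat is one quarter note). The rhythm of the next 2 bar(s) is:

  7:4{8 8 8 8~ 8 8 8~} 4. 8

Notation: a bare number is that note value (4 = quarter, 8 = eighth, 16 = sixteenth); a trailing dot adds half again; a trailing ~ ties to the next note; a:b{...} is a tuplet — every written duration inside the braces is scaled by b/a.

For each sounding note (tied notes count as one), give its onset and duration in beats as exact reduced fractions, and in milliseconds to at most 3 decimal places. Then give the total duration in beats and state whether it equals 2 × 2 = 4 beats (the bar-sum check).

1) 0.0ms=0b +96.852ms=2/7b
2) 96.852ms=2/7b +96.852ms=2/7b
3) 193.705ms=4/7b +96.852ms=2/7b
4) 290.557ms=6/7b +193.705ms=4/7b
5) 484.262ms=10/7b +96.852ms=2/7b
6) 581.114ms=12/7b +605.327ms=25/14b
7) 1186.441ms=7/2b +169.492ms=1/2b
Σ=4b of 4 (177bpm 2/4) — PASS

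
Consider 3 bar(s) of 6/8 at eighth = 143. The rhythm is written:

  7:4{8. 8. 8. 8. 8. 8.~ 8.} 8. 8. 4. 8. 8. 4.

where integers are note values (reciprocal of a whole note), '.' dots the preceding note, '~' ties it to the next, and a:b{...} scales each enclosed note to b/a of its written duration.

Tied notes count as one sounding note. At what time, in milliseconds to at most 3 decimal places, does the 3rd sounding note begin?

1. 0.0ms @ 0 + 359.64ms (6/7)
2. 359.64ms @ 6/7 + 359.64ms (6/7)
3. 719.281ms @ 12/7 + 359.64ms (6/7)
4. 1078.921ms @ 18/7 + 359.64ms (6/7)
5. 1438.561ms @ 24/7 + 359.64ms (6/7)
6. 1798.202ms @ 30/7 + 719.281ms (12/7)
7. 2517.483ms @ 6 + 629.371ms (3/2)
8. 3146.853ms @ 15/2 + 629.371ms (3/2)
9. 3776.224ms @ 9 + 1258.741ms (3)
10. 5034.965ms @ 12 + 629.371ms (3/2)
11. 5664.336ms @ 27/2 + 629.371ms (3/2)
12. 6293.706ms @ 15 + 1258.741ms (3)

note 3 onset = 12/7b = 719.281ms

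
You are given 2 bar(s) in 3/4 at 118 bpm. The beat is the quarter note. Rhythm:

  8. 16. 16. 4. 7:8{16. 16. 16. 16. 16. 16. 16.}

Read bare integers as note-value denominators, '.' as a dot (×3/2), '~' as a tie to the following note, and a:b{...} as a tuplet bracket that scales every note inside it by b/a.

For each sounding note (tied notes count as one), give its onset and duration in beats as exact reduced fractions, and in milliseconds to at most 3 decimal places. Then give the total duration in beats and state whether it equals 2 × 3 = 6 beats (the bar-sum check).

1) 0.0ms=0b +381.356ms=3/4b
2) 381.356ms=3/4b +190.678ms=3/8b
3) 572.034ms=9/8b +190.678ms=3/8b
4) 762.712ms=3/2b +762.712ms=3/2b
5) 1525.424ms=3b +217.918ms=3/7b
6) 1743.341ms=24/7b +217.918ms=3/7b
7) 1961.259ms=27/7b +217.918ms=3/7b
8) 2179.177ms=30/7b +217.918ms=3/7b
9) 2397.094ms=33/7b +217.918ms=3/7b
10) 2615.012ms=36/7b +217.918ms=3/7b
11) 2832.93ms=39/7b +217.918ms=3/7b
Σ=6b of 6 (118bpm 3/4) — PASS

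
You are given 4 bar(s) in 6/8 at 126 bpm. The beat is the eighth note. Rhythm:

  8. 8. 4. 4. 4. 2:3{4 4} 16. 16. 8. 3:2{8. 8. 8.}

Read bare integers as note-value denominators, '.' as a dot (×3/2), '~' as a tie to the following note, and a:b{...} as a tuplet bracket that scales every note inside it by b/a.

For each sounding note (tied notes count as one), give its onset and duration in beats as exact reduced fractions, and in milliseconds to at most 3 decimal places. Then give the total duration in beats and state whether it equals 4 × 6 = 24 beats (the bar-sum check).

1) 0.0ms=0b +714.286ms=3/2b
2) 714.286ms=3/2b +714.286ms=3/2b
3) 1428.571ms=3b +1428.571ms=3b
4) 2857.143ms=6b +1428.571ms=3b
5) 4285.714ms=9b +1428.571ms=3b
6) 5714.286ms=12b +1428.571ms=3b
7) 7142.857ms=15b +1428.571ms=3b
8) 8571.429ms=18b +357.143ms=3/4b
9) 8928.571ms=75/4b +357.143ms=3/4b
10) 9285.714ms=39/2b +714.286ms=3/2b
11) 10000.0ms=21b +476.19ms=1b
12) 10476.19ms=22b +476.19ms=1b
13) 10952.381ms=23b +476.19ms=1b
Σ=24b of 24 (126bpm 6/8) — PASS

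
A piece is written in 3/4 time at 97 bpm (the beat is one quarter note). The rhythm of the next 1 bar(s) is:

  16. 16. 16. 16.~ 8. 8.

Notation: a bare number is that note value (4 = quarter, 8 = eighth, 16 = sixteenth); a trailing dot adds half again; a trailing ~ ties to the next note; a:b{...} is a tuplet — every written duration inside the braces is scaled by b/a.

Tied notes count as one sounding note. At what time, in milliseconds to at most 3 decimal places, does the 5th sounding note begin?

note 5 onset = 9/4b = 1391.753ms

1. 0.0ms @ 0 + 231.959ms (3/8)
2. 231.959ms @ 3/8 + 231.959ms (3/8)
3. 463.918ms @ 3/4 + 231.959ms (3/8)
4. 695.876ms @ 9/8 + 695.876ms (9/8)
5. 1391.753ms @ 9/4 + 463.918ms (3/4)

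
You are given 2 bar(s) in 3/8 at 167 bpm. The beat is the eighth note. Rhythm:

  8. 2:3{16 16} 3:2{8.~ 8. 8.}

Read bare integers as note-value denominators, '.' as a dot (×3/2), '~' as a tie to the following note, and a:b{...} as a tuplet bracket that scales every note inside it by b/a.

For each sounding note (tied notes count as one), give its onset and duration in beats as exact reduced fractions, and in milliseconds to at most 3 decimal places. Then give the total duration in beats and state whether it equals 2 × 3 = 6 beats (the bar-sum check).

1) 0.0ms=0b +538.922ms=3/2b
2) 538.922ms=3/2b +269.461ms=3/4b
3) 808.383ms=9/4b +269.461ms=3/4b
4) 1077.844ms=3b +718.563ms=2b
5) 1796.407ms=5b +359.281ms=1b
Σ=6b of 6 (167bpm 3/8) — PASS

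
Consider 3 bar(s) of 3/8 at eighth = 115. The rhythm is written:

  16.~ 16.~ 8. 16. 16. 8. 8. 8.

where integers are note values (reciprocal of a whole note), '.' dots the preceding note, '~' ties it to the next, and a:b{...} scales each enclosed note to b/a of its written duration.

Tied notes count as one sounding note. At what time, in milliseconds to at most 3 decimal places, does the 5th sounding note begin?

1. 0.0ms @ 0 + 1565.217ms (3)
2. 1565.217ms @ 3 + 391.304ms (3/4)
3. 1956.522ms @ 15/4 + 391.304ms (3/4)
4. 2347.826ms @ 9/2 + 782.609ms (3/2)
5. 3130.435ms @ 6 + 782.609ms (3/2)
6. 3913.043ms @ 15/2 + 782.609ms (3/2)

note 5 onset = 6b = 3130.435ms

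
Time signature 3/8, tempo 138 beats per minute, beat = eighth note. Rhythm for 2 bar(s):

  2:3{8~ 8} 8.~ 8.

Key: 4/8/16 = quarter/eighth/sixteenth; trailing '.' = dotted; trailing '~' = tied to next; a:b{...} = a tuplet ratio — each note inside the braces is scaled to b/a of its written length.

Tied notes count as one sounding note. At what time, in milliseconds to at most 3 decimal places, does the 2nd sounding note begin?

note 2 onset = 3b = 1304.348ms

1. 0.0ms @ 0 + 1304.348ms (3)
2. 1304.348ms @ 3 + 1304.348ms (3)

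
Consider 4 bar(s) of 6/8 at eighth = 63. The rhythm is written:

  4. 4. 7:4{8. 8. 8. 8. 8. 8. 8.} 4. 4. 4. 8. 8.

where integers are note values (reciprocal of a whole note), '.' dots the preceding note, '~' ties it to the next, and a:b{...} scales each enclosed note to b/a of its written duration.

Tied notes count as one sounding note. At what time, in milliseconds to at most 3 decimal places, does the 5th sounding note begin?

1. 0.0ms @ 0 + 2857.143ms (3)
2. 2857.143ms @ 3 + 2857.143ms (3)
3. 5714.286ms @ 6 + 816.327ms (6/7)
4. 6530.612ms @ 48/7 + 816.327ms (6/7)
5. 7346.939ms @ 54/7 + 816.327ms (6/7)
6. 8163.265ms @ 60/7 + 816.327ms (6/7)
7. 8979.592ms @ 66/7 + 816.327ms (6/7)
8. 9795.918ms @ 72/7 + 816.327ms (6/7)
9. 10612.245ms @ 78/7 + 816.327ms (6/7)
10. 11428.571ms @ 12 + 2857.143ms (3)
11. 14285.714ms @ 15 + 2857.143ms (3)
12. 17142.857ms @ 18 + 2857.143ms (3)
13. 20000.0ms @ 21 + 1428.571ms (3/2)
14. 21428.571ms @ 45/2 + 1428.571ms (3/2)

note 5 onset = 54/7b = 7346.939ms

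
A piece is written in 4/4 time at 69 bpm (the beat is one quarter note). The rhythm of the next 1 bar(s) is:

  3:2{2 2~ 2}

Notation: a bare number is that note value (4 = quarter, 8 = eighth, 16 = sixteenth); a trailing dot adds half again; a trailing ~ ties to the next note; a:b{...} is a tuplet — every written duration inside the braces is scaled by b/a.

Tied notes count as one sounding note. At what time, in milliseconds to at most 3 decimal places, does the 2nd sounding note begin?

note 2 onset = 4/3b = 1159.42ms

1. 0.0ms @ 0 + 1159.42ms (4/3)
2. 1159.42ms @ 4/3 + 2318.841ms (8/3)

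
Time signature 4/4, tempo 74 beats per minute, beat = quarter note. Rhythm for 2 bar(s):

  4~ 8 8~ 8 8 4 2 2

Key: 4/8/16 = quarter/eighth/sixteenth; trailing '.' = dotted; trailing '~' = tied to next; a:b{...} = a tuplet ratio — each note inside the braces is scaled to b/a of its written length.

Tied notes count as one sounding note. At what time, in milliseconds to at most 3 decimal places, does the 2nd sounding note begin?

note 2 onset = 3/2b = 1216.216ms

1. 0.0ms @ 0 + 1216.216ms (3/2)
2. 1216.216ms @ 3/2 + 810.811ms (1)
3. 2027.027ms @ 5/2 + 405.405ms (1/2)
4. 2432.432ms @ 3 + 810.811ms (1)
5. 3243.243ms @ 4 + 1621.622ms (2)
6. 4864.865ms @ 6 + 1621.622ms (2)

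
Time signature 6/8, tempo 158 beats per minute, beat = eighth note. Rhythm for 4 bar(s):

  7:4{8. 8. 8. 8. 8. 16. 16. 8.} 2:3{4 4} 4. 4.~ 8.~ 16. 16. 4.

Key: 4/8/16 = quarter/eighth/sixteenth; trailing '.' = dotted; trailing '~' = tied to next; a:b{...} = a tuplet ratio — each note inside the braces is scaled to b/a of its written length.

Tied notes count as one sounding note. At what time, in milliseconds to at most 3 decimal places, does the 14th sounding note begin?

1. 0.0ms @ 0 + 325.497ms (6/7)
2. 325.497ms @ 6/7 + 325.497ms (6/7)
3. 650.995ms @ 12/7 + 325.497ms (6/7)
4. 976.492ms @ 18/7 + 325.497ms (6/7)
5. 1301.989ms @ 24/7 + 325.497ms (6/7)
6. 1627.486ms @ 30/7 + 162.749ms (3/7)
7. 1790.235ms @ 33/7 + 162.749ms (3/7)
8. 1952.984ms @ 36/7 + 325.497ms (6/7)
9. 2278.481ms @ 6 + 1139.241ms (3)
10. 3417.722ms @ 9 + 1139.241ms (3)
11. 4556.962ms @ 12 + 1139.241ms (3)
12. 5696.203ms @ 15 + 1993.671ms (21/4)
13. 7689.873ms @ 81/4 + 284.81ms (3/4)
14. 7974.684ms @ 21 + 1139.241ms (3)

note 14 onset = 21b = 7974.684ms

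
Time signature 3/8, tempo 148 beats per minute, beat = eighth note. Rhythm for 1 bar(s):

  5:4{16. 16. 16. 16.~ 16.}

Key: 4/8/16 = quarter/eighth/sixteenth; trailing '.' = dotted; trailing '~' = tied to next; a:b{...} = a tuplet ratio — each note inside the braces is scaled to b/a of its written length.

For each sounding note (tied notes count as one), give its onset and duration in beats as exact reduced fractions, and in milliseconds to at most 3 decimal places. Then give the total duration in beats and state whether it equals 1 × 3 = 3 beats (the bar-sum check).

1) 0.0ms=0b +243.243ms=3/5b
2) 243.243ms=3/5b +243.243ms=3/5b
3) 486.486ms=6/5b +243.243ms=3/5b
4) 729.73ms=9/5b +486.486ms=6/5b
Σ=3b of 3 (148bpm 3/8) — PASS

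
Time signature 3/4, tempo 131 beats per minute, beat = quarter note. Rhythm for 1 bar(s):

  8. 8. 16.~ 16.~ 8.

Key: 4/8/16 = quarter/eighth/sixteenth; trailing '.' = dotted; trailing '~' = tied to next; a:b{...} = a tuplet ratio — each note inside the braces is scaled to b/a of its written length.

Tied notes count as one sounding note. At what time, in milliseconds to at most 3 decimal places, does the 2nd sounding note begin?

1. 0.0ms @ 0 + 343.511ms (3/4)
2. 343.511ms @ 3/4 + 343.511ms (3/4)
3. 687.023ms @ 3/2 + 687.023ms (3/2)

note 2 onset = 3/4b = 343.511ms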